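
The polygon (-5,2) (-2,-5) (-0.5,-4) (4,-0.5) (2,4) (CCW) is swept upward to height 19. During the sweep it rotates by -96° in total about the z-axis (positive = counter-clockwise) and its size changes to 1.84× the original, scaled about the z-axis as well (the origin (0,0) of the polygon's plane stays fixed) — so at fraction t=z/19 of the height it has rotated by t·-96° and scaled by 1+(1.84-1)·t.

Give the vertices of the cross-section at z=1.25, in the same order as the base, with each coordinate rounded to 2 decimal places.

Cross-section at z=1.25: (-5.01,2.68) (-2.68,-5.01) (-0.99,-4.14) (4.14,-0.99) (2.56,3.96)

t = z/height = 1.25/19 = 0.0657895
s = 1 + (scale-1)·z/height = 1 + (1.84-1)·1.25/19 = 1.055263
θ = twist·z/height = -96°·1.25/19 = -6.3158° = -0.110231 rad
cos θ = 0.993931, sin θ = -0.110008 (intermediates below are computed at full precision and shown rounded to 5 d.p.)
v1: (-5,2) → rotate → (-4.74964,2.53790) → ×s → (-5.01212,2.67815) → (-5.01,2.68)
v2: (-2,-5) → rotate → (-2.53790,-4.74964) → ×s → (-2.67815,-5.01212) → (-2.68,-5.01)
v3: (-0.5,-4) → rotate → (-0.93700,-3.92072) → ×s → (-0.98878,-4.13739) → (-0.99,-4.14)
v4: (4,-0.5) → rotate → (3.92072,-0.93700) → ×s → (4.13739,-0.98878) → (4.14,-0.99)
v5: (2,4) → rotate → (2.42789,3.75571) → ×s → (2.56207,3.96326) → (2.56,3.96)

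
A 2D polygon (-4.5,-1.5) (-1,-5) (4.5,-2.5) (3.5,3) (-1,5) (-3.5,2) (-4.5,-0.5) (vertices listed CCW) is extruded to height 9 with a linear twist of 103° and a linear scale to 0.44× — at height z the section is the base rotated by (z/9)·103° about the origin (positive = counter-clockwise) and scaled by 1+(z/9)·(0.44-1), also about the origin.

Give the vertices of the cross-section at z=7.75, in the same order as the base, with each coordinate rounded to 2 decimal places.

Cross-section at z=7.75: (0.72,-2.35) (2.58,-0.58) (1.35,2.30) (-1.51,1.85) (-2.60,-0.46) (-1.08,-1.79) (0.21,-2.34)

t = z/height = 7.75/9 = 0.861111
s = 1 + (scale-1)·z/height = 1 + (0.44-1)·7.75/9 = 0.517778
θ = twist·z/height = 103°·7.75/9 = 88.6944° = 1.548010 rad
cos θ = 0.022784, sin θ = 0.999740 (intermediates below are computed at full precision and shown rounded to 5 d.p.)
v1: (-4.5,-1.5) → rotate → (1.39708,-4.53301) → ×s → (0.72338,-2.34709) → (0.72,-2.35)
v2: (-1,-5) → rotate → (4.97592,-1.11366) → ×s → (2.57642,-0.57663) → (2.58,-0.58)
v3: (4.5,-2.5) → rotate → (2.60188,4.44187) → ×s → (1.34720,2.29990) → (1.35,2.30)
v4: (3.5,3) → rotate → (-2.91948,3.56744) → ×s → (-1.51164,1.84714) → (-1.51,1.85)
v5: (-1,5) → rotate → (-5.02149,-0.88582) → ×s → (-2.60001,-0.45866) → (-2.60,-0.46)
v6: (-3.5,2) → rotate → (-2.07923,-3.45352) → ×s → (-1.07658,-1.78816) → (-1.08,-1.79)
v7: (-4.5,-0.5) → rotate → (0.39734,-4.51022) → ×s → (0.20573,-2.33529) → (0.21,-2.34)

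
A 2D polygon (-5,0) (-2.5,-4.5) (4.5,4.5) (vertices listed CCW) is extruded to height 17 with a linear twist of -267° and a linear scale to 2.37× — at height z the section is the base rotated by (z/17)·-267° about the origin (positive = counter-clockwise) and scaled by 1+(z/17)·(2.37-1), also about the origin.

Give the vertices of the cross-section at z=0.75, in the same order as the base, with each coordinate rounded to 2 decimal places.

t = z/height = 0.75/17 = 0.0441176
s = 1 + (scale-1)·z/height = 1 + (2.37-1)·0.75/17 = 1.060441
θ = twist·z/height = -267°·0.75/17 = -11.7794° = -0.205590 rad
cos θ = 0.978941, sin θ = -0.204144 (intermediates below are computed at full precision and shown rounded to 5 d.p.)
v1: (-5,0) → rotate → (-4.89470,1.02072) → ×s → (-5.19055,1.08242) → (-5.19,1.08)
v2: (-2.5,-4.5) → rotate → (-3.36600,-3.89487) → ×s → (-3.56945,-4.13028) → (-3.57,-4.13)
v3: (4.5,4.5) → rotate → (5.32388,3.48658) → ×s → (5.64566,3.69732) → (5.65,3.70)

Cross-section at z=0.75: (-5.19,1.08) (-3.57,-4.13) (5.65,3.70)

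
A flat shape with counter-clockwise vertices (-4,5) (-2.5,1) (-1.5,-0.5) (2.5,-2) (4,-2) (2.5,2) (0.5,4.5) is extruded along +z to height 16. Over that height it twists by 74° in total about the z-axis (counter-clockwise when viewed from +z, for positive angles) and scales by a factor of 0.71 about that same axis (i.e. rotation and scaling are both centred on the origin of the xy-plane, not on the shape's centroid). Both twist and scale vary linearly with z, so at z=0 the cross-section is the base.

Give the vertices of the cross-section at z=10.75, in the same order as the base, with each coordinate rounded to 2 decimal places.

t = z/height = 10.75/16 = 0.671875
s = 1 + (scale-1)·z/height = 1 + (0.71-1)·10.75/16 = 0.805156
θ = twist·z/height = 74°·10.75/16 = 49.7188° = 0.867756 rad
cos θ = 0.646540, sin θ = 0.762880 (intermediates below are computed at full precision and shown rounded to 5 d.p.)
v1: (-4,5) → rotate → (-6.40056,0.18118) → ×s → (-5.15345,0.14588) → (-5.15,0.15)
v2: (-2.5,1) → rotate → (-2.37923,-1.26066) → ×s → (-1.91565,-1.01503) → (-1.92,-1.02)
v3: (-1.5,-0.5) → rotate → (-0.58837,-1.46759) → ×s → (-0.47373,-1.18164) → (-0.47,-1.18)
v4: (2.5,-2) → rotate → (3.14211,0.61412) → ×s → (2.52989,0.49446) → (2.53,0.49)
v5: (4,-2) → rotate → (4.11192,1.75844) → ×s → (3.31074,1.41582) → (3.31,1.42)
v6: (2.5,2) → rotate → (0.09059,3.20028) → ×s → (0.07294,2.57673) → (0.07,2.58)
v7: (0.5,4.5) → rotate → (-3.10969,3.29087) → ×s → (-2.50379,2.64967) → (-2.50,2.65)

Cross-section at z=10.75: (-5.15,0.15) (-1.92,-1.02) (-0.47,-1.18) (2.53,0.49) (3.31,1.42) (0.07,2.58) (-2.50,2.65)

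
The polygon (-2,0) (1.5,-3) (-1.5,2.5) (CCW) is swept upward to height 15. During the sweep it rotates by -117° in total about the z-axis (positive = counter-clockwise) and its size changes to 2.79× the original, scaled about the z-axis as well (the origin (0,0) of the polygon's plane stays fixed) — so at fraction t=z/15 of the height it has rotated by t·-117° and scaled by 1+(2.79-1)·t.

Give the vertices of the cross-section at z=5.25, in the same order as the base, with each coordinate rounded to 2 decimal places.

Cross-section at z=5.25: (-2.46,2.13) (-1.36,-5.28) (0.82,4.67)

t = z/height = 5.25/15 = 0.35
s = 1 + (scale-1)·z/height = 1 + (2.79-1)·5.25/15 = 1.626500
θ = twist·z/height = -117°·5.25/15 = -40.9500° = -0.714712 rad
cos θ = 0.755282, sin θ = -0.655400 (intermediates below are computed at full precision and shown rounded to 5 d.p.)
v1: (-2,0) → rotate → (-1.51056,1.31080) → ×s → (-2.45693,2.13202) → (-2.46,2.13)
v2: (1.5,-3) → rotate → (-0.83328,-3.24895) → ×s → (-1.35533,-5.28441) → (-1.36,-5.28)
v3: (-1.5,2.5) → rotate → (0.50558,2.87130) → ×s → (0.82232,4.67018) → (0.82,4.67)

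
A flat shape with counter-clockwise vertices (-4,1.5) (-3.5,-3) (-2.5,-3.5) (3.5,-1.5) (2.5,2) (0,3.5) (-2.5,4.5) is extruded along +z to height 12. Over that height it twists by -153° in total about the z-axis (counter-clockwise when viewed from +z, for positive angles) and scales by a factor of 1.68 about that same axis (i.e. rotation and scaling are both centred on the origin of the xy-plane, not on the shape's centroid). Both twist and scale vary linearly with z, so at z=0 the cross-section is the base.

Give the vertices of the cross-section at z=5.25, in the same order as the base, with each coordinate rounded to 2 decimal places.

Cross-section at z=5.25: (-0.24,5.54) (-5.36,2.65) (-5.45,1.21) (-0.01,-4.94) (3.66,-1.97) (4.18,1.78) (4.10,5.27)

t = z/height = 5.25/12 = 0.4375
s = 1 + (scale-1)·z/height = 1 + (1.68-1)·5.25/12 = 1.297500
θ = twist·z/height = -153°·5.25/12 = -66.9375° = -1.168280 rad
cos θ = 0.391735, sin θ = -0.920078 (intermediates below are computed at full precision and shown rounded to 5 d.p.)
v1: (-4,1.5) → rotate → (-0.18682,4.26791) → ×s → (-0.24240,5.53762) → (-0.24,5.54)
v2: (-3.5,-3) → rotate → (-4.13131,2.04507) → ×s → (-5.36037,2.65348) → (-5.36,2.65)
v3: (-2.5,-3.5) → rotate → (-4.19961,0.92912) → ×s → (-5.44900,1.20554) → (-5.45,1.21)
v4: (3.5,-1.5) → rotate → (-0.00904,-3.80788) → ×s → (-0.01174,-4.94072) → (-0.01,-4.94)
v5: (2.5,2) → rotate → (2.81949,-1.51673) → ×s → (3.65829,-1.96795) → (3.66,-1.97)
v6: (0,3.5) → rotate → (3.22027,1.37107) → ×s → (4.17830,1.77897) → (4.18,1.78)
v7: (-2.5,4.5) → rotate → (3.16101,4.06300) → ×s → (4.10142,5.27175) → (4.10,5.27)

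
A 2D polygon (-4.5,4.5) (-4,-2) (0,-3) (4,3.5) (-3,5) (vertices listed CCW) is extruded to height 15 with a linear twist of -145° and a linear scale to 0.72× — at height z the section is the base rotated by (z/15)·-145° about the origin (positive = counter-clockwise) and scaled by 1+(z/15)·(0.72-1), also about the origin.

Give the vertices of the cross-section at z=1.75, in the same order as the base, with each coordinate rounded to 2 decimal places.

Cross-section at z=1.75: (-2.90,5.43) (-4.26,-0.73) (-0.84,-2.78) (4.69,2.11) (-1.37,5.47)

t = z/height = 1.75/15 = 0.116667
s = 1 + (scale-1)·z/height = 1 + (0.72-1)·1.75/15 = 0.967333
θ = twist·z/height = -145°·1.75/15 = -16.9167° = -0.295252 rad
cos θ = 0.956729, sin θ = -0.290981 (intermediates below are computed at full precision and shown rounded to 5 d.p.)
v1: (-4.5,4.5) → rotate → (-2.99587,5.61469) → ×s → (-2.89800,5.43128) → (-2.90,5.43)
v2: (-4,-2) → rotate → (-4.40888,-0.74954) → ×s → (-4.26485,-0.72505) → (-4.26,-0.73)
v3: (0,-3) → rotate → (-0.87294,-2.87019) → ×s → (-0.84443,-2.77643) → (-0.84,-2.78)
v4: (4,3.5) → rotate → (4.84535,2.18463) → ×s → (4.68707,2.11326) → (4.69,2.11)
v5: (-3,5) → rotate → (-1.41528,5.65659) → ×s → (-1.36905,5.47180) → (-1.37,5.47)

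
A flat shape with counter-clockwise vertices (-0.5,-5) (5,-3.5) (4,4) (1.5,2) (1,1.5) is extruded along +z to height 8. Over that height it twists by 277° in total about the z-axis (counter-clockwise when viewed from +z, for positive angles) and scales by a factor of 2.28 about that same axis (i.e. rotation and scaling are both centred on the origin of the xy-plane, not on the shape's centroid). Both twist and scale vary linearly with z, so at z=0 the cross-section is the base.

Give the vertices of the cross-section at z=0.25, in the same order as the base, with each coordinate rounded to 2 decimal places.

t = z/height = 0.25/8 = 0.03125
s = 1 + (scale-1)·z/height = 1 + (2.28-1)·0.25/8 = 1.040000
θ = twist·z/height = 277°·0.25/8 = 8.6563° = 0.151080 rad
cos θ = 0.988609, sin θ = 0.150506 (intermediates below are computed at full precision and shown rounded to 5 d.p.)
v1: (-0.5,-5) → rotate → (0.25823,-5.01830) → ×s → (0.26855,-5.21903) → (0.27,-5.22)
v2: (5,-3.5) → rotate → (5.46982,-2.70760) → ×s → (5.68861,-2.81591) → (5.69,-2.82)
v3: (4,4) → rotate → (3.35241,4.55646) → ×s → (3.48651,4.73872) → (3.49,4.74)
v4: (1.5,2) → rotate → (1.18190,2.20298) → ×s → (1.22918,2.29110) → (1.23,2.29)
v5: (1,1.5) → rotate → (0.76285,1.63342) → ×s → (0.79336,1.69876) → (0.79,1.70)

Cross-section at z=0.25: (0.27,-5.22) (5.69,-2.82) (3.49,4.74) (1.23,2.29) (0.79,1.70)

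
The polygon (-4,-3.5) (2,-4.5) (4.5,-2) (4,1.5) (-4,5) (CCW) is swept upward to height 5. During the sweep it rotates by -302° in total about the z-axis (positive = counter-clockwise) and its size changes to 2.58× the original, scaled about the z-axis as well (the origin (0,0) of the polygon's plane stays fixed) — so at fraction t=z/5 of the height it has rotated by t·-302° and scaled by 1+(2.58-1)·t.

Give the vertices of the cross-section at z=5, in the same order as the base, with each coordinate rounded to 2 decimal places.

Cross-section at z=5: (2.19,-13.54) (12.58,-1.78) (10.53,7.11) (2.19,10.80) (-16.41,-1.92)

t = z/height = 5/5 = 1
s = 1 + (scale-1)·z/height = 1 + (2.58-1)·5/5 = 2.580000
θ = twist·z/height = -302°·5/5 = -302.0000° = -5.270894 rad
cos θ = 0.529919, sin θ = 0.848048 (intermediates below are computed at full precision and shown rounded to 5 d.p.)
v1: (-4,-3.5) → rotate → (0.84849,-5.24691) → ×s → (2.18911,-13.53703) → (2.19,-13.54)
v2: (2,-4.5) → rotate → (4.87605,-0.68854) → ×s → (12.58022,-1.77643) → (12.58,-1.78)
v3: (4.5,-2) → rotate → (4.08073,2.75638) → ×s → (10.52829,7.11145) → (10.53,7.11)
v4: (4,1.5) → rotate → (0.84760,4.18707) → ×s → (2.18682,10.80264) → (2.19,10.80)
v5: (-4,5) → rotate → (-6.35992,-0.74260) → ×s → (-16.40859,-1.91590) → (-16.41,-1.92)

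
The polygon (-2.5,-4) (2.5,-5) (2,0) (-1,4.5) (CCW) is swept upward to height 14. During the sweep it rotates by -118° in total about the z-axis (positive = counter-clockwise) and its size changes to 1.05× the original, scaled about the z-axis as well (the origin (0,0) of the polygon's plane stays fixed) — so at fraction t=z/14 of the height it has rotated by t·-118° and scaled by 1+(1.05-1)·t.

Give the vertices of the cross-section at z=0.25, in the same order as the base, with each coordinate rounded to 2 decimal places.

Cross-section at z=0.25: (-2.65,-3.91) (2.32,-5.09) (2.00,-0.07) (-0.83,4.54)

t = z/height = 0.25/14 = 0.0178571
s = 1 + (scale-1)·z/height = 1 + (1.05-1)·0.25/14 = 1.000893
θ = twist·z/height = -118°·0.25/14 = -2.1071° = -0.036777 rad
cos θ = 0.999324, sin θ = -0.036768 (intermediates below are computed at full precision and shown rounded to 5 d.p.)
v1: (-2.5,-4) → rotate → (-2.64538,-3.90537) → ×s → (-2.64774,-3.90886) → (-2.65,-3.91)
v2: (2.5,-5) → rotate → (2.31447,-5.08854) → ×s → (2.31653,-5.09308) → (2.32,-5.09)
v3: (2,0) → rotate → (1.99865,-0.07354) → ×s → (2.00043,-0.07360) → (2.00,-0.07)
v4: (-1,4.5) → rotate → (-0.83387,4.53373) → ×s → (-0.83461,4.53777) → (-0.83,4.54)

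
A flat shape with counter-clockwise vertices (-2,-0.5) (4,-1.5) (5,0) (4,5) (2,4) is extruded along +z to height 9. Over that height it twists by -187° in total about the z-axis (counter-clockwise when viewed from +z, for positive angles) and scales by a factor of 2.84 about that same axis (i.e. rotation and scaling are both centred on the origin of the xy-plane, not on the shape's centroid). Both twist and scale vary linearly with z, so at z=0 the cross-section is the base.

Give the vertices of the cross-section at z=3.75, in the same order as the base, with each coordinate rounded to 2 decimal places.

Cross-section at z=3.75: (-1.60,3.27) (-1.11,-7.46) (1.85,-8.64) (10.12,-5.06) (7.65,-1.98)

t = z/height = 3.75/9 = 0.416667
s = 1 + (scale-1)·z/height = 1 + (2.84-1)·3.75/9 = 1.766667
θ = twist·z/height = -187°·3.75/9 = -77.9167° = -1.359902 rad
cos θ = 0.209334, sin θ = -0.977844 (intermediates below are computed at full precision and shown rounded to 5 d.p.)
v1: (-2,-0.5) → rotate → (-0.90759,1.85102) → ×s → (-1.60341,3.27014) → (-1.60,3.27)
v2: (4,-1.5) → rotate → (-0.62943,-4.22538) → ×s → (-1.11199,-7.46483) → (-1.11,-7.46)
v3: (5,0) → rotate → (1.04667,-4.88922) → ×s → (1.84912,-8.63762) → (1.85,-8.64)
v4: (4,5) → rotate → (5.72656,-2.86471) → ×s → (10.11692,-5.06098) → (10.12,-5.06)
v5: (2,4) → rotate → (4.33004,-1.11835) → ×s → (7.64975,-1.97575) → (7.65,-1.98)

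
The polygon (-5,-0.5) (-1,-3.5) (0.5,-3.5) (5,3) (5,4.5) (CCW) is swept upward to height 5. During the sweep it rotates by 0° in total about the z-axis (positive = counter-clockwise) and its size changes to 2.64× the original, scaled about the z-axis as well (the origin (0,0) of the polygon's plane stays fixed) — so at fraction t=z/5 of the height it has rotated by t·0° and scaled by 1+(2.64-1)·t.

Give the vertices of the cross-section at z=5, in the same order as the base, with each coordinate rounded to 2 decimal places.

t = z/height = 5/5 = 1
s = 1 + (scale-1)·z/height = 1 + (2.64-1)·5/5 = 2.640000
θ = twist·z/height = 0°·5/5 = 0.0000° = 0.000000 rad
cos θ = 1.000000, sin θ = 0.000000 (intermediates below are computed at full precision and shown rounded to 5 d.p.)
v1: (-5,-0.5) → rotate → (-5.00000,-0.50000) → ×s → (-13.20000,-1.32000) → (-13.20,-1.32)
v2: (-1,-3.5) → rotate → (-1.00000,-3.50000) → ×s → (-2.64000,-9.24000) → (-2.64,-9.24)
v3: (0.5,-3.5) → rotate → (0.50000,-3.50000) → ×s → (1.32000,-9.24000) → (1.32,-9.24)
v4: (5,3) → rotate → (5.00000,3.00000) → ×s → (13.20000,7.92000) → (13.20,7.92)
v5: (5,4.5) → rotate → (5.00000,4.50000) → ×s → (13.20000,11.88000) → (13.20,11.88)

Cross-section at z=5: (-13.20,-1.32) (-2.64,-9.24) (1.32,-9.24) (13.20,7.92) (13.20,11.88)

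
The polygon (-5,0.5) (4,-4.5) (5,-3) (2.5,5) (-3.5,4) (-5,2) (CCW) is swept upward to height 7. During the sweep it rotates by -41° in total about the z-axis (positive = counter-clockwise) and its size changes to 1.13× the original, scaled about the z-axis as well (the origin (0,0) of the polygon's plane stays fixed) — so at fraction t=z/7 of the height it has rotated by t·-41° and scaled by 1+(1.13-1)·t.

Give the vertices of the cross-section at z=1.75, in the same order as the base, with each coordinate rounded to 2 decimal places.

Cross-section at z=1.75: (-4.99,1.43) (3.24,-5.31) (4.53,-3.97) (3.46,4.62) (-2.82,4.71) (-4.71,2.95)

t = z/height = 1.75/7 = 0.25
s = 1 + (scale-1)·z/height = 1 + (1.13-1)·1.75/7 = 1.032500
θ = twist·z/height = -41°·1.75/7 = -10.2500° = -0.178896 rad
cos θ = 0.984041, sin θ = -0.177944 (intermediates below are computed at full precision and shown rounded to 5 d.p.)
v1: (-5,0.5) → rotate → (-4.83123,1.38174) → ×s → (-4.98825,1.42664) → (-4.99,1.43)
v2: (4,-4.5) → rotate → (3.13542,-5.13996) → ×s → (3.23732,-5.30701) → (3.24,-5.31)
v3: (5,-3) → rotate → (4.38637,-3.84184) → ×s → (4.52893,-3.96670) → (4.53,-3.97)
v4: (2.5,5) → rotate → (3.34982,4.47534) → ×s → (3.45869,4.62079) → (3.46,4.62)
v5: (-3.5,4) → rotate → (-2.73237,4.55897) → ×s → (-2.82117,4.70713) → (-2.82,4.71)
v6: (-5,2) → rotate → (-4.56432,2.85780) → ×s → (-4.71266,2.95068) → (-4.71,2.95)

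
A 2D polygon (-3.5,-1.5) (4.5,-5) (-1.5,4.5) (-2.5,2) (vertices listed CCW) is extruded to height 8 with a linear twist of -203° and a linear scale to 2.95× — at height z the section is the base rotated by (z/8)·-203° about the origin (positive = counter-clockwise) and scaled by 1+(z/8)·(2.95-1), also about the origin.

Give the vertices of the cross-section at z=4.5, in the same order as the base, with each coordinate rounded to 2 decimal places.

t = z/height = 4.5/8 = 0.5625
s = 1 + (scale-1)·z/height = 1 + (2.95-1)·4.5/8 = 2.096875
θ = twist·z/height = -203°·4.5/8 = -114.1875° = -1.992948 rad
cos θ = -0.409724, sin θ = -0.912210 (intermediates below are computed at full precision and shown rounded to 5 d.p.)
v1: (-3.5,-1.5) → rotate → (0.06572,3.80732) → ×s → (0.13781,7.98347) → (0.14,7.98)
v2: (4.5,-5) → rotate → (-6.40481,-2.05632) → ×s → (-13.43008,-4.31185) → (-13.43,-4.31)
v3: (-1.5,4.5) → rotate → (4.71953,-0.47544) → ×s → (9.89626,-0.99695) → (9.90,-1.00)
v4: (-2.5,2) → rotate → (2.84873,1.46108) → ×s → (5.97343,3.06369) → (5.97,3.06)

Cross-section at z=4.5: (0.14,7.98) (-13.43,-4.31) (9.90,-1.00) (5.97,3.06)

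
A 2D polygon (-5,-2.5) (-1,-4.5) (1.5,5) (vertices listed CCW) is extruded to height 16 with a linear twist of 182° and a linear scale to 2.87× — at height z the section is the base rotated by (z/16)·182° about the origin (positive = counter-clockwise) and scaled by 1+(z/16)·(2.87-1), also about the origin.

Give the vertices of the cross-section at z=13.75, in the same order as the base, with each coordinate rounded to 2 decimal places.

Cross-section at z=13.75: (14.55,0.76) (7.08,9.71) (-8.80,-10.38)

t = z/height = 13.75/16 = 0.859375
s = 1 + (scale-1)·z/height = 1 + (2.87-1)·13.75/16 = 2.607031
θ = twist·z/height = 182°·13.75/16 = 156.4063° = 2.729804 rad
cos θ = -0.916406, sin θ = 0.400249 (intermediates below are computed at full precision and shown rounded to 5 d.p.)
v1: (-5,-2.5) → rotate → (5.58265,0.28977) → ×s → (14.55416,0.75544) → (14.55,0.76)
v2: (-1,-4.5) → rotate → (2.71753,3.72358) → ×s → (7.08468,9.70749) → (7.08,9.71)
v3: (1.5,5) → rotate → (-3.37585,-3.98166) → ×s → (-8.80096,-10.38031) → (-8.80,-10.38)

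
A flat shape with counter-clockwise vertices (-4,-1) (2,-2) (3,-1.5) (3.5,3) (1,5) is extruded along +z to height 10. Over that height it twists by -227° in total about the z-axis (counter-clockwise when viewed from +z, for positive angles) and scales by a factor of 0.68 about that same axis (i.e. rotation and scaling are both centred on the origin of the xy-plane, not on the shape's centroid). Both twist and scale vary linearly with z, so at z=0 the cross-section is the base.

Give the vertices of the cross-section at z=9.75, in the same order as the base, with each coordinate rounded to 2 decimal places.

Cross-section at z=9.75: (2.52,-1.30) (-0.12,1.94) (-0.87,2.14) (-3.17,0.04) (-2.79,-2.13)

t = z/height = 9.75/10 = 0.975
s = 1 + (scale-1)·z/height = 1 + (0.68-1)·9.75/10 = 0.688000
θ = twist·z/height = -227°·9.75/10 = -221.3250° = -3.862850 rad
cos θ = -0.750976, sin θ = 0.660329 (intermediates below are computed at full precision and shown rounded to 5 d.p.)
v1: (-4,-1) → rotate → (3.66423,-1.89034) → ×s → (2.52099,-1.30055) → (2.52,-1.30)
v2: (2,-2) → rotate → (-0.18129,2.82261) → ×s → (-0.12473,1.94196) → (-0.12,1.94)
v3: (3,-1.5) → rotate → (-1.26243,3.10745) → ×s → (-0.86855,2.13793) → (-0.87,2.14)
v4: (3.5,3) → rotate → (-4.60940,0.05822) → ×s → (-3.17127,0.04006) → (-3.17,0.04)
v5: (1,5) → rotate → (-4.05262,-3.09455) → ×s → (-2.78820,-2.12905) → (-2.79,-2.13)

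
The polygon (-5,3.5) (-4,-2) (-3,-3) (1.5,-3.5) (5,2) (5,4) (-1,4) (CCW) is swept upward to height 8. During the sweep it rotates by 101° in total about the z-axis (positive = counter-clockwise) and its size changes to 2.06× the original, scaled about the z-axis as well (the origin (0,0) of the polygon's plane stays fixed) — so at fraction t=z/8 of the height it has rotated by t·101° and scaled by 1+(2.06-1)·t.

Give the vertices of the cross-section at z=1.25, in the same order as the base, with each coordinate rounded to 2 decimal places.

Cross-section at z=1.25: (-6.72,2.34) (-3.85,-3.51) (-2.41,-4.32) (2.79,-3.45) (4.97,3.83) (4.34,6.07) (-2.39,4.17)

t = z/height = 1.25/8 = 0.15625
s = 1 + (scale-1)·z/height = 1 + (2.06-1)·1.25/8 = 1.165625
θ = twist·z/height = 101°·1.25/8 = 15.7813° = 0.275435 rad
cos θ = 0.962307, sin θ = 0.271965 (intermediates below are computed at full precision and shown rounded to 5 d.p.)
v1: (-5,3.5) → rotate → (-5.76341,2.00825) → ×s → (-6.71798,2.34086) → (-6.72,2.34)
v2: (-4,-2) → rotate → (-3.30530,-3.01248) → ×s → (-3.85274,-3.51142) → (-3.85,-3.51)
v3: (-3,-3) → rotate → (-2.07103,-3.70282) → ×s → (-2.41404,-4.31610) → (-2.41,-4.32)
v4: (1.5,-3.5) → rotate → (2.39534,-2.96013) → ×s → (2.79207,-3.45040) → (2.79,-3.45)
v5: (5,2) → rotate → (4.26760,3.28444) → ×s → (4.97443,3.82843) → (4.97,3.83)
v6: (5,4) → rotate → (3.72367,5.20905) → ×s → (4.34041,6.07180) → (4.34,6.07)
v7: (-1,4) → rotate → (-2.05017,3.57726) → ×s → (-2.38973,4.16975) → (-2.39,4.17)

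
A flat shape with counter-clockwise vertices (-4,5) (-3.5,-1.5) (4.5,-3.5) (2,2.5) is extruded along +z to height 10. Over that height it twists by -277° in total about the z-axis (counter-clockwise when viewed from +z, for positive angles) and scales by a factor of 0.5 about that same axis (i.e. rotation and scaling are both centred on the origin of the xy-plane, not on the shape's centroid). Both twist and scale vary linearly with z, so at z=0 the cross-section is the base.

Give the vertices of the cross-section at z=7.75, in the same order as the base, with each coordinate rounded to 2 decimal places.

t = z/height = 7.75/10 = 0.775
s = 1 + (scale-1)·z/height = 1 + (0.5-1)·7.75/10 = 0.612500
θ = twist·z/height = -277°·7.75/10 = -214.6750° = -3.746786 rad
cos θ = -0.822392, sin θ = 0.568921 (intermediates below are computed at full precision and shown rounded to 5 d.p.)
v1: (-4,5) → rotate → (0.44497,-6.38764) → ×s → (0.27254,-3.91243) → (0.27,-3.91)
v2: (-3.5,-1.5) → rotate → (3.73175,-0.75763) → ×s → (2.28570,-0.46405) → (2.29,-0.46)
v3: (4.5,-3.5) → rotate → (-1.70954,5.43852) → ×s → (-1.04710,3.33109) → (-1.05,3.33)
v4: (2,2.5) → rotate → (-3.06709,-0.91814) → ×s → (-1.87859,-0.56236) → (-1.88,-0.56)

Cross-section at z=7.75: (0.27,-3.91) (2.29,-0.46) (-1.05,3.33) (-1.88,-0.56)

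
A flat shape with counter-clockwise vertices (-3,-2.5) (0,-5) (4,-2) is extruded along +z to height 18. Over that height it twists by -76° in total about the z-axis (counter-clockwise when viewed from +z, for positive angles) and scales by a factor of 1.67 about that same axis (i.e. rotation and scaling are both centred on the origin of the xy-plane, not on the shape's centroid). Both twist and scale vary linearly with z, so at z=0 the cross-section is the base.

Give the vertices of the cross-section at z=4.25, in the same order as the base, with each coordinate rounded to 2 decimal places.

t = z/height = 4.25/18 = 0.236111
s = 1 + (scale-1)·z/height = 1 + (1.67-1)·4.25/18 = 1.158194
θ = twist·z/height = -76°·4.25/18 = -17.9444° = -0.313190 rad
cos θ = 0.951356, sin θ = -0.308095 (intermediates below are computed at full precision and shown rounded to 5 d.p.)
v1: (-3,-2.5) → rotate → (-3.62430,-1.45411) → ×s → (-4.19765,-1.68414) → (-4.20,-1.68)
v2: (0,-5) → rotate → (-1.54047,-4.75678) → ×s → (-1.78417,-5.50927) → (-1.78,-5.51)
v3: (4,-2) → rotate → (3.18923,-3.13509) → ×s → (3.69375,-3.63104) → (3.69,-3.63)

Cross-section at z=4.25: (-4.20,-1.68) (-1.78,-5.51) (3.69,-3.63)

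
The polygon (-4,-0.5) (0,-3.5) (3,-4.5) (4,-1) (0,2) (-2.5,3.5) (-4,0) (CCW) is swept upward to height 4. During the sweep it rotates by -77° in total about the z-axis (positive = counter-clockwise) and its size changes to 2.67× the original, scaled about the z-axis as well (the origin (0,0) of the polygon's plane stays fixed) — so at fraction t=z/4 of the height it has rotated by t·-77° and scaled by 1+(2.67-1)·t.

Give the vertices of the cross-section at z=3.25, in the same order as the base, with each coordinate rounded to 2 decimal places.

Cross-section at z=3.25: (-5.39,7.82) (-7.32,-3.80) (-6.15,-11.16) (2.25,-9.45) (4.18,2.17) (4.61,9.03) (-4.34,8.37)

t = z/height = 3.25/4 = 0.8125
s = 1 + (scale-1)·z/height = 1 + (2.67-1)·3.25/4 = 2.356875
θ = twist·z/height = -77°·3.25/4 = -62.5625° = -1.091922 rad
cos θ = 0.460781, sin θ = -0.887514 (intermediates below are computed at full precision and shown rounded to 5 d.p.)
v1: (-4,-0.5) → rotate → (-2.28688,3.31967) → ×s → (-5.38989,7.82404) → (-5.39,7.82)
v2: (0,-3.5) → rotate → (-3.10630,-1.61273) → ×s → (-7.32116,-3.80101) → (-7.32,-3.80)
v3: (3,-4.5) → rotate → (-2.61147,-4.73606) → ×s → (-6.15491,-11.16229) → (-6.15,-11.16)
v4: (4,-1) → rotate → (0.95561,-4.01084) → ×s → (2.25225,-9.45304) → (2.25,-9.45)
v5: (0,2) → rotate → (1.77503,0.92156) → ×s → (4.18352,2.17201) → (4.18,2.17)
v6: (-2.5,3.5) → rotate → (1.95435,3.83152) → ×s → (4.60615,9.03041) → (4.61,9.03)
v7: (-4,0) → rotate → (-1.84312,3.55006) → ×s → (-4.34401,8.36704) → (-4.34,8.37)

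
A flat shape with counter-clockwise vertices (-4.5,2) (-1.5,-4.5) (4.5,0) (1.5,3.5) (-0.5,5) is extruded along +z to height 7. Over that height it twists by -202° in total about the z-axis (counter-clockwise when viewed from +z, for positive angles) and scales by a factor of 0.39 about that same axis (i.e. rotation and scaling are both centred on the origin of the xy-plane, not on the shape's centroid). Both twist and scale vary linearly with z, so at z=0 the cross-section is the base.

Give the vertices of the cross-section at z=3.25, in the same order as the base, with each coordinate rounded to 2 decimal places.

t = z/height = 3.25/7 = 0.464286
s = 1 + (scale-1)·z/height = 1 + (0.39-1)·3.25/7 = 0.716786
θ = twist·z/height = -202°·3.25/7 = -93.7857° = -1.636870 rad
cos θ = -0.066025, sin θ = -0.997818 (intermediates below are computed at full precision and shown rounded to 5 d.p.)
v1: (-4.5,2) → rotate → (2.29275,4.35813) → ×s → (1.64341,3.12385) → (1.64,3.12)
v2: (-1.5,-4.5) → rotate → (-4.39114,1.79384) → ×s → (-3.14751,1.28580) → (-3.15,1.29)
v3: (4.5,0) → rotate → (-0.29711,-4.49018) → ×s → (-0.21297,-3.21850) → (-0.21,-3.22)
v4: (1.5,3.5) → rotate → (3.39333,-1.72781) → ×s → (2.43229,-1.23847) → (2.43,-1.24)
v5: (-0.5,5) → rotate → (5.02210,0.16878) → ×s → (3.59977,0.12098) → (3.60,0.12)

Cross-section at z=3.25: (1.64,3.12) (-3.15,1.29) (-0.21,-3.22) (2.43,-1.24) (3.60,0.12)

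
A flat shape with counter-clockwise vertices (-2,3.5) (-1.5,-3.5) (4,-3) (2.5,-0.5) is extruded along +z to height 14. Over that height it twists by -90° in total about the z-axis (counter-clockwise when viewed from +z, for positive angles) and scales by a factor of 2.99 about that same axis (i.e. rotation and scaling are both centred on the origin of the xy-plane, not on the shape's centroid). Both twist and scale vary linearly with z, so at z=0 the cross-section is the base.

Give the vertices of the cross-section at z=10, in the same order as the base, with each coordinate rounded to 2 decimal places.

t = z/height = 10/14 = 0.714286
s = 1 + (scale-1)·z/height = 1 + (2.99-1)·10/14 = 2.421429
θ = twist·z/height = -90°·10/14 = -64.2857° = -1.121997 rad
cos θ = 0.433884, sin θ = -0.900969 (intermediates below are computed at full precision and shown rounded to 5 d.p.)
v1: (-2,3.5) → rotate → (2.28562,3.32053) → ×s → (5.53447,8.04043) → (5.53,8.04)
v2: (-1.5,-3.5) → rotate → (-3.80422,-0.16714) → ×s → (-9.21164,-0.40472) → (-9.21,-0.40)
v3: (4,-3) → rotate → (-0.96737,-4.90553) → ×s → (-2.34242,-11.87838) → (-2.34,-11.88)
v4: (2.5,-0.5) → rotate → (0.63422,-2.46936) → ×s → (1.53573,-5.97939) → (1.54,-5.98)

Cross-section at z=10: (5.53,8.04) (-9.21,-0.40) (-2.34,-11.88) (1.54,-5.98)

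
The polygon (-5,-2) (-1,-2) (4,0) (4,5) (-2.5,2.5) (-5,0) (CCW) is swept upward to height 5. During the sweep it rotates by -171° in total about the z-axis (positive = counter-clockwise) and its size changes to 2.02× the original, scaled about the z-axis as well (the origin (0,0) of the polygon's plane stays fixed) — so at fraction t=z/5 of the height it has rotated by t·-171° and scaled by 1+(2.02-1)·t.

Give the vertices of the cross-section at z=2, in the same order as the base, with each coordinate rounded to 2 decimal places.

Cross-section at z=2: (-5.21,5.51) (-3.14,0.27) (2.07,-5.24) (8.62,-2.64) (1.98,4.57) (-2.59,6.55)

t = z/height = 2/5 = 0.4
s = 1 + (scale-1)·z/height = 1 + (2.02-1)·2/5 = 1.408000
θ = twist·z/height = -171°·2/5 = -68.4000° = -1.193805 rad
cos θ = 0.368125, sin θ = -0.929776 (intermediates below are computed at full precision and shown rounded to 5 d.p.)
v1: (-5,-2) → rotate → (-3.70018,3.91263) → ×s → (-5.20985,5.50899) → (-5.21,5.51)
v2: (-1,-2) → rotate → (-2.22768,0.19353) → ×s → (-3.13657,0.27249) → (-3.14,0.27)
v3: (4,0) → rotate → (1.47250,-3.71911) → ×s → (2.07328,-5.23650) → (2.07,-5.24)
v4: (4,5) → rotate → (6.12138,-1.87848) → ×s → (8.61890,-2.64490) → (8.62,-2.64)
v5: (-2.5,2.5) → rotate → (1.40413,3.24475) → ×s → (1.97701,4.56861) → (1.98,4.57)
v6: (-5,0) → rotate → (-1.84062,4.64888) → ×s → (-2.59160,6.54563) → (-2.59,6.55)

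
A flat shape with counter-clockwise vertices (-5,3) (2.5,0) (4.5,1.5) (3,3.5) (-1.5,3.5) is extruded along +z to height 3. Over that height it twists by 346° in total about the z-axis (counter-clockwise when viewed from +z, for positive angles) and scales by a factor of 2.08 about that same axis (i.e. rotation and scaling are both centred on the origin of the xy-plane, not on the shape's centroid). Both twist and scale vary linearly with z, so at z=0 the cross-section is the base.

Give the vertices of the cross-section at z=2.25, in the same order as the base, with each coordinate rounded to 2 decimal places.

Cross-section at z=2.25: (6.99,7.91) (-0.82,-4.45) (1.19,-8.50) (5.24,-6.49) (6.72,1.52)

t = z/height = 2.25/3 = 0.75
s = 1 + (scale-1)·z/height = 1 + (2.08-1)·2.25/3 = 1.810000
θ = twist·z/height = 346°·2.25/3 = 259.5000° = 4.529129 rad
cos θ = -0.182236, sin θ = -0.983255 (intermediates below are computed at full precision and shown rounded to 5 d.p.)
v1: (-5,3) → rotate → (3.86094,4.36957) → ×s → (6.98831,7.90892) → (6.99,7.91)
v2: (2.5,0) → rotate → (-0.45559,-2.45814) → ×s → (-0.82462,-4.44923) → (-0.82,-4.45)
v3: (4.5,1.5) → rotate → (0.65482,-4.69800) → ×s → (1.18523,-8.50338) → (1.19,-8.50)
v4: (3,3.5) → rotate → (2.89469,-3.58759) → ×s → (5.23938,-6.49354) → (5.24,-6.49)
v5: (-1.5,3.5) → rotate → (3.71475,0.83706) → ×s → (6.72369,1.51508) → (6.72,1.52)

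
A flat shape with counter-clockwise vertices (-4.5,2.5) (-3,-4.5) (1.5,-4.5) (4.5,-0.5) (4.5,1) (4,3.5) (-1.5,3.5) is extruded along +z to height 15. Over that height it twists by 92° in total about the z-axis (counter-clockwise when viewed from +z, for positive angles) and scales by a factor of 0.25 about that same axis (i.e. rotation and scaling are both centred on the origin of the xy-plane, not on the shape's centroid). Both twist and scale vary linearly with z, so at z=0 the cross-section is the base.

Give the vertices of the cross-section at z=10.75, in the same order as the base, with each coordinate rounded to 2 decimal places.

t = z/height = 10.75/15 = 0.716667
s = 1 + (scale-1)·z/height = 1 + (0.25-1)·10.75/15 = 0.462500
θ = twist·z/height = 92°·10.75/15 = 65.9333° = 1.150754 rad
cos θ = 0.407799, sin θ = 0.913072 (intermediates below are computed at full precision and shown rounded to 5 d.p.)
v1: (-4.5,2.5) → rotate → (-4.11778,-3.08932) → ×s → (-1.90447,-1.42881) → (-1.90,-1.43)
v2: (-3,-4.5) → rotate → (2.88542,-4.57431) → ×s → (1.33451,-2.11562) → (1.33,-2.12)
v3: (1.5,-4.5) → rotate → (4.72052,-0.46549) → ×s → (2.18324,-0.21529) → (2.18,-0.22)
v4: (4.5,-0.5) → rotate → (2.29163,3.90492) → ×s → (1.05988,1.80603) → (1.06,1.81)
v5: (4.5,1) → rotate → (0.92203,4.51662) → ×s → (0.42644,2.08894) → (0.43,2.09)
v6: (4,3.5) → rotate → (-1.56455,5.07958) → ×s → (-0.72361,2.34931) → (-0.72,2.35)
v7: (-1.5,3.5) → rotate → (-3.80745,0.05769) → ×s → (-1.76095,0.02668) → (-1.76,0.03)

Cross-section at z=10.75: (-1.90,-1.43) (1.33,-2.12) (2.18,-0.22) (1.06,1.81) (0.43,2.09) (-0.72,2.35) (-1.76,0.03)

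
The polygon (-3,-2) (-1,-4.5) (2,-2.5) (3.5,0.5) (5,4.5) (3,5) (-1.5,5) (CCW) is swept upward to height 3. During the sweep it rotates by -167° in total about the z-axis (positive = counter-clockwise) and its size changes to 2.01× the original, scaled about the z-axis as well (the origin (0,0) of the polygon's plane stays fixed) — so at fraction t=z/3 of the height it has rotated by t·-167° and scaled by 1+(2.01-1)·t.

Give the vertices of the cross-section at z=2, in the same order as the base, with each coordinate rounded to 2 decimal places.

Cross-section at z=2: (-1.29,5.89) (-6.41,4.30) (-5.11,-1.60) (-1.35,-5.76) (3.97,-10.53) (5.97,-7.72) (8.71,-0.71)

t = z/height = 2/3 = 0.666667
s = 1 + (scale-1)·z/height = 1 + (2.01-1)·2/3 = 1.673333
θ = twist·z/height = -167°·2/3 = -111.3333° = -1.943133 rad
cos θ = -0.363793, sin θ = -0.931480 (intermediates below are computed at full precision and shown rounded to 5 d.p.)
v1: (-3,-2) → rotate → (-0.77158,3.52203) → ×s → (-1.29111,5.89352) → (-1.29,5.89)
v2: (-1,-4.5) → rotate → (-3.82787,2.56855) → ×s → (-6.40530,4.29804) → (-6.41,4.30)
v3: (2,-2.5) → rotate → (-3.05629,-0.95348) → ×s → (-5.11418,-1.59548) → (-5.11,-1.60)
v4: (3.5,0.5) → rotate → (-0.80754,-3.44208) → ×s → (-1.35128,-5.75974) → (-1.35,-5.76)
v5: (5,4.5) → rotate → (2.37269,-6.29447) → ×s → (3.97031,-10.53274) → (3.97,-10.53)
v6: (3,5) → rotate → (3.56602,-4.61341) → ×s → (5.96714,-7.71976) → (5.97,-7.72)
v7: (-1.5,5) → rotate → (5.20309,-0.42175) → ×s → (8.70650,-0.70572) → (8.71,-0.71)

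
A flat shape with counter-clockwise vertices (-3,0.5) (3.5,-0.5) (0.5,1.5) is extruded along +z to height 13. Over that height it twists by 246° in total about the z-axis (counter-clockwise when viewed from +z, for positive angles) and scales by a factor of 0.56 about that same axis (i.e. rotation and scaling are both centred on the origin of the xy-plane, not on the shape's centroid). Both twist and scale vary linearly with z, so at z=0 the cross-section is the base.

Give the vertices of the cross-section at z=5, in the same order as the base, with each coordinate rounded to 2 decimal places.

Cross-section at z=5: (-0.21,-2.52) (0.18,2.93) (-1.28,0.31)

t = z/height = 5/13 = 0.384615
s = 1 + (scale-1)·z/height = 1 + (0.56-1)·5/13 = 0.830769
θ = twist·z/height = 246°·5/13 = 94.6154° = 1.651350 rad
cos θ = -0.080467, sin θ = 0.996757 (intermediates below are computed at full precision and shown rounded to 5 d.p.)
v1: (-3,0.5) → rotate → (-0.25698,-3.03051) → ×s → (-0.21349,-2.51765) → (-0.21,-2.52)
v2: (3.5,-0.5) → rotate → (0.21675,3.52888) → ×s → (0.18007,2.93169) → (0.18,2.93)
v3: (0.5,1.5) → rotate → (-1.53537,0.37768) → ×s → (-1.27554,0.31376) → (-1.28,0.31)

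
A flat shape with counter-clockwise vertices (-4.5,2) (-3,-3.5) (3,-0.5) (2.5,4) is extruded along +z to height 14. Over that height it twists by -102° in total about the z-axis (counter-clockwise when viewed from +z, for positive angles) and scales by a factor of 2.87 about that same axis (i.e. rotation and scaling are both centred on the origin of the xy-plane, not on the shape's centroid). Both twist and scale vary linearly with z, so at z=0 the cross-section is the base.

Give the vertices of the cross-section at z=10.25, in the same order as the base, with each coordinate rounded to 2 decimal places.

t = z/height = 10.25/14 = 0.732143
s = 1 + (scale-1)·z/height = 1 + (2.87-1)·10.25/14 = 2.369107
θ = twist·z/height = -102°·10.25/14 = -74.6786° = -1.303387 rad
cos θ = 0.264234, sin θ = -0.964459 (intermediates below are computed at full precision and shown rounded to 5 d.p.)
v1: (-4.5,2) → rotate → (0.73987,4.86853) → ×s → (1.75282,11.53407) → (1.75,11.53)
v2: (-3,-3.5) → rotate → (-4.16831,1.96856) → ×s → (-9.87517,4.66372) → (-9.88,4.66)
v3: (3,-0.5) → rotate → (0.31047,-3.02549) → ×s → (0.73554,-7.16772) → (0.74,-7.17)
v4: (2.5,4) → rotate → (4.51842,-1.35421) → ×s → (10.70462,-3.20827) → (10.70,-3.21)

Cross-section at z=10.25: (1.75,11.53) (-9.88,4.66) (0.74,-7.17) (10.70,-3.21)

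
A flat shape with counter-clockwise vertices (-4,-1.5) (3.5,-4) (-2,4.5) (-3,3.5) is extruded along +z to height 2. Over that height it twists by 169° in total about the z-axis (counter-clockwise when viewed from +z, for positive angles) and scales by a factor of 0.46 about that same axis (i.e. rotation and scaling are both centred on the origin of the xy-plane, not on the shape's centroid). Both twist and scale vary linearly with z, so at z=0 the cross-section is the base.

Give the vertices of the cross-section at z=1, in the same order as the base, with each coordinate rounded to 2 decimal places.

Cross-section at z=1: (0.81,-3.01) (3.15,2.26) (-3.41,-1.14) (-2.75,-1.94)

t = z/height = 1/2 = 0.5
s = 1 + (scale-1)·z/height = 1 + (0.46-1)·1/2 = 0.730000
θ = twist·z/height = 169°·1/2 = 84.5000° = 1.474803 rad
cos θ = 0.095846, sin θ = 0.995396 (intermediates below are computed at full precision and shown rounded to 5 d.p.)
v1: (-4,-1.5) → rotate → (1.10971,-4.12535) → ×s → (0.81009,-3.01151) → (0.81,-3.01)
v2: (3.5,-4) → rotate → (4.31704,3.10050) → ×s → (3.15144,2.26337) → (3.15,2.26)
v3: (-2,4.5) → rotate → (-4.67097,-1.55949) → ×s → (-3.40981,-1.13843) → (-3.41,-1.14)
v4: (-3,3.5) → rotate → (-3.77142,-2.65073) → ×s → (-2.75314,-1.93503) → (-2.75,-1.94)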